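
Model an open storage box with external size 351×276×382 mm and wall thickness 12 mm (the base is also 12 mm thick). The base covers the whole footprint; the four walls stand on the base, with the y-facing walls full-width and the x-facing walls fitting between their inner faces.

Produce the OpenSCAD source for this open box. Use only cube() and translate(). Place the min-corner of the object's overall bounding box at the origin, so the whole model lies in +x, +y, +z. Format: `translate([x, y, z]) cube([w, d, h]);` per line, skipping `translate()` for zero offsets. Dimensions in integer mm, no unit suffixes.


cube([351, 276, 12]);
translate([0, 0, 12]) cube([351, 12, 370]);
translate([0, 264, 12]) cube([351, 12, 370]);
translate([0, 12, 12]) cube([12, 252, 370]);
translate([339, 12, 12]) cube([12, 252, 370]);


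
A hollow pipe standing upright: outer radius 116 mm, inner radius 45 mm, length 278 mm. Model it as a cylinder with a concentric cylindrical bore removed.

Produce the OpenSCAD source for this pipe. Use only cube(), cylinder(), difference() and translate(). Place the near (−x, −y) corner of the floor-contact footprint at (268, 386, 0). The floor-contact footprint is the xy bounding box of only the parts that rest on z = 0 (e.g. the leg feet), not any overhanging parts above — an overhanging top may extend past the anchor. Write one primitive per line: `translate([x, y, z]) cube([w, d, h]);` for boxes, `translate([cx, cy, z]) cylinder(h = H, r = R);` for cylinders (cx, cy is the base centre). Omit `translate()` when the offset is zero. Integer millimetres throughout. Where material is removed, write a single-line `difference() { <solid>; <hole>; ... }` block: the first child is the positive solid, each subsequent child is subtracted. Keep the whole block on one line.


difference() { translate([384, 502, 0]) cylinder(h = 278, r = 116); translate([384, 502, 0]) cylinder(h = 278, r = 45); }


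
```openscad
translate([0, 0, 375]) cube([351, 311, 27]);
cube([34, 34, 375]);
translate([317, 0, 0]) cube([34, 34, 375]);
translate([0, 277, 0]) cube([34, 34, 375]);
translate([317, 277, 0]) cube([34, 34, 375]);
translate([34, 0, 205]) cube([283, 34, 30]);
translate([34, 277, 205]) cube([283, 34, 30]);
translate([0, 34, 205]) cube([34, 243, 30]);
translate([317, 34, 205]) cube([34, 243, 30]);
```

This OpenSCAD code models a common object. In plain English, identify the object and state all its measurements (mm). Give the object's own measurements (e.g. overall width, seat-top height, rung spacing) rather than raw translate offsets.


A simple wooden stool: a rectangular seat 351 mm (x) by 311 mm (y), 27 mm thick, top face at z = 402 mm, on four square legs, each 34×34 mm in cross-section. The legs rest on z = 0, each flush with a corner of the seat. Four stretchers, 34 mm wide and 30 mm tall, connect adjacent legs with their undersides at z = 205 mm, each running between the inner faces of the legs it joins and aligned with the legs' outer faces on the other axis.


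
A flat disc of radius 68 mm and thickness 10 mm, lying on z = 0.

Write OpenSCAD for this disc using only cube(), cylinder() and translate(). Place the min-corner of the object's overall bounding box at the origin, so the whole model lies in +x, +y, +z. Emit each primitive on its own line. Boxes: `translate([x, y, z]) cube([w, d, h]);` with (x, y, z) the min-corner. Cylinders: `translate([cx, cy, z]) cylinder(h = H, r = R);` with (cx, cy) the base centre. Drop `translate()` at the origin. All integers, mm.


translate([68, 68, 0]) cylinder(h = 10, r = 68);


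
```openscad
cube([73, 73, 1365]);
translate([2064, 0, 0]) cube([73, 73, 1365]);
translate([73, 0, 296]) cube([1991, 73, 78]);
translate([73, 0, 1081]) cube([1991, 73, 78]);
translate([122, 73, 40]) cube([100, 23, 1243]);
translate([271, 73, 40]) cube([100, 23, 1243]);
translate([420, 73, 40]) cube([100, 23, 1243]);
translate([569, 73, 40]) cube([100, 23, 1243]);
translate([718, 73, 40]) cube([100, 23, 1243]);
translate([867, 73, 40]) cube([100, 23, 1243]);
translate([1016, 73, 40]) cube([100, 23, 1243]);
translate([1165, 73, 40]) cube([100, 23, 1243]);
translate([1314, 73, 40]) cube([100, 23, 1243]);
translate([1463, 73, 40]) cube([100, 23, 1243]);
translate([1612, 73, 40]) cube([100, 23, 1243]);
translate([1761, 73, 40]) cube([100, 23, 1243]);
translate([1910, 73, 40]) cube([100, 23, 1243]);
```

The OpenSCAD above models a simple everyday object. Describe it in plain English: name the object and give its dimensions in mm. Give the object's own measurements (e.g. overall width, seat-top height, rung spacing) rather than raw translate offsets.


A fence section. Two 73×73 mm posts, 1365 mm tall, stand on the floor with a clear span of 1991 mm between their inner faces. Two horizontal rails of 73×78 mm section span the gap between the posts with their undersides at z = 296 mm and z = 1081 mm, flush with the posts' −y face. 13 pickets, each 100 mm wide, 23 mm thick and 1243 mm tall, are fixed to the +y face of the rails with their bottoms at z = 40 mm, spaced across the span with a 49 mm gap after the −x post and between neighbouring pickets, with 54 mm left before the +x post.


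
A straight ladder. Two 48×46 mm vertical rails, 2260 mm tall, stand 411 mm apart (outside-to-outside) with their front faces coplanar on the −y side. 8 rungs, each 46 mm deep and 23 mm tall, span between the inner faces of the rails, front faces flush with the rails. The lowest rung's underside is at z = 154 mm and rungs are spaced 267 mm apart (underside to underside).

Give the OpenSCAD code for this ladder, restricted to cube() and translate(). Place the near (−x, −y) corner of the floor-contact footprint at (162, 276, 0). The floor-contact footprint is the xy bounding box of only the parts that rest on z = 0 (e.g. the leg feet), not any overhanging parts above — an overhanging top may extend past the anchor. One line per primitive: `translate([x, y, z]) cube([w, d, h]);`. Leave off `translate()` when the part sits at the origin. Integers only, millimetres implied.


translate([162, 276, 0]) cube([48, 46, 2260]);
translate([525, 276, 0]) cube([48, 46, 2260]);
translate([210, 276, 154]) cube([315, 46, 23]);
translate([210, 276, 421]) cube([315, 46, 23]);
translate([210, 276, 688]) cube([315, 46, 23]);
translate([210, 276, 955]) cube([315, 46, 23]);
translate([210, 276, 1222]) cube([315, 46, 23]);
translate([210, 276, 1489]) cube([315, 46, 23]);
translate([210, 276, 1756]) cube([315, 46, 23]);
translate([210, 276, 2023]) cube([315, 46, 23]);


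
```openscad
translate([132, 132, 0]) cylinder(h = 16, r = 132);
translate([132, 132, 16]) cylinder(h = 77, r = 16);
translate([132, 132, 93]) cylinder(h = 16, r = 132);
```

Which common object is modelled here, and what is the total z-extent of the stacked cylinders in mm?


A spool. The overall height is 109 mm.

Three coaxial cylinders, large–small–large — a spool. Two 16 mm flanges and a 77 mm core give 16 + 77 + 16 = 109 mm.


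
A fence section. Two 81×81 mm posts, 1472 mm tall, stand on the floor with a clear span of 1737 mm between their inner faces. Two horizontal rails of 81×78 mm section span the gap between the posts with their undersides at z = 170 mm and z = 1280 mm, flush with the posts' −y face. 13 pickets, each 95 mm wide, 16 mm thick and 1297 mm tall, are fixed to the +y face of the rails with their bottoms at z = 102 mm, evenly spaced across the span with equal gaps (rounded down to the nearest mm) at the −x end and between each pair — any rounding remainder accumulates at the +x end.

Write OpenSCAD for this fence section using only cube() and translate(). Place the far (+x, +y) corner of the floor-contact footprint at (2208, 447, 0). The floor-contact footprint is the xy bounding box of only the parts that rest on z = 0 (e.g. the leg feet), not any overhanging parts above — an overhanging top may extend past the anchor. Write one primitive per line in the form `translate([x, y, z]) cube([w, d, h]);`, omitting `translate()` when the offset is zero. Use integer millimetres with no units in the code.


translate([309, 366, 0]) cube([81, 81, 1472]);
translate([2127, 366, 0]) cube([81, 81, 1472]);
translate([390, 366, 170]) cube([1737, 81, 78]);
translate([390, 366, 1280]) cube([1737, 81, 78]);
translate([425, 447, 102]) cube([95, 16, 1297]);
translate([555, 447, 102]) cube([95, 16, 1297]);
translate([685, 447, 102]) cube([95, 16, 1297]);
translate([815, 447, 102]) cube([95, 16, 1297]);
translate([945, 447, 102]) cube([95, 16, 1297]);
translate([1075, 447, 102]) cube([95, 16, 1297]);
translate([1205, 447, 102]) cube([95, 16, 1297]);
translate([1335, 447, 102]) cube([95, 16, 1297]);
translate([1465, 447, 102]) cube([95, 16, 1297]);
translate([1595, 447, 102]) cube([95, 16, 1297]);
translate([1725, 447, 102]) cube([95, 16, 1297]);
translate([1855, 447, 102]) cube([95, 16, 1297]);
translate([1985, 447, 102]) cube([95, 16, 1297]);


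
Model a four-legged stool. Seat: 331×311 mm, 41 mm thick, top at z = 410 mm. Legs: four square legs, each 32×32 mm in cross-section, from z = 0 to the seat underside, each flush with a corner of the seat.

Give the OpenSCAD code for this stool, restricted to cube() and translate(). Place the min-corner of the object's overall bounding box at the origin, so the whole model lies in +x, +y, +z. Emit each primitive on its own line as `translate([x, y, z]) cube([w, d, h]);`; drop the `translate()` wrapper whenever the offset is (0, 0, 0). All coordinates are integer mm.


// leg_h = 410 - 41 = 369
translate([0, 0, 369]) cube([331, 311, 41]);
cube([32, 32, 369]);
translate([299, 0, 0]) cube([32, 32, 369]);
translate([0, 279, 0]) cube([32, 32, 369]);
translate([299, 279, 0]) cube([32, 32, 369]);


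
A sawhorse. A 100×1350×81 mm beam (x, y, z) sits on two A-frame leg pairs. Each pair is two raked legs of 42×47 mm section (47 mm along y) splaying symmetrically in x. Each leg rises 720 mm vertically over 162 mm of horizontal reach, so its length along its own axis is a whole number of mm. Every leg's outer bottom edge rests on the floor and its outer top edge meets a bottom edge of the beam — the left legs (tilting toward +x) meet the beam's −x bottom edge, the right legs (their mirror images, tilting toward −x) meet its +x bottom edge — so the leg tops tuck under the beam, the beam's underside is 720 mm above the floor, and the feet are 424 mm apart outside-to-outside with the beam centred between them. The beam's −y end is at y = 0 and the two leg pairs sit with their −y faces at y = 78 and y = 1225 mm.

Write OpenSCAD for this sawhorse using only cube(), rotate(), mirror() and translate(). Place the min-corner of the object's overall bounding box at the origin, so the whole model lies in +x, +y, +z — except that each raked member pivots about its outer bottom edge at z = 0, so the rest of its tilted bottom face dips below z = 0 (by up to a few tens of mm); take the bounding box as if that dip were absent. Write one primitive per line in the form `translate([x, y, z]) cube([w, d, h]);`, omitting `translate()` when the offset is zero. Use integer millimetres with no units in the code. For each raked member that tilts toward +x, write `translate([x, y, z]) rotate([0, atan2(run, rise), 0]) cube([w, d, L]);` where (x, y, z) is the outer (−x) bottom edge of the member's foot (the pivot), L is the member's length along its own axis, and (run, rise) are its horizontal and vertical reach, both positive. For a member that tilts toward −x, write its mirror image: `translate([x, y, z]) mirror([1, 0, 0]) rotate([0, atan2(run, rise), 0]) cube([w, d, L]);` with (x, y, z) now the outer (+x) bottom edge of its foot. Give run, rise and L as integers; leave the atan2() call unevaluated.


translate([162, 0, 720]) cube([100, 1350, 81]);
translate([0, 78, 0]) rotate([0, atan2(162, 720), 0]) cube([42, 47, 738]);
translate([424, 78, 0]) mirror([1, 0, 0]) rotate([0, atan2(162, 720), 0]) cube([42, 47, 738]);
translate([0, 1225, 0]) rotate([0, atan2(162, 720), 0]) cube([42, 47, 738]);
translate([424, 1225, 0]) mirror([1, 0, 0]) rotate([0, atan2(162, 720), 0]) cube([42, 47, 738]);


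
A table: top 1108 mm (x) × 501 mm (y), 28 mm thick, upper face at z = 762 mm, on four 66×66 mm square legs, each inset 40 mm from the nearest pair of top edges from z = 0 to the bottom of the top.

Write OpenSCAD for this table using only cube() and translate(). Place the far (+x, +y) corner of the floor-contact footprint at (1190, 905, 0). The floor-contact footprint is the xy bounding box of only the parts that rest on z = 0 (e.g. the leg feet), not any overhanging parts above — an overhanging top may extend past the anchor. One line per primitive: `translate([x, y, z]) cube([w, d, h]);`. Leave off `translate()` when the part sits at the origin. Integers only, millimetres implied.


translate([122, 444, 734]) cube([1108, 501, 28]);
translate([162, 484, 0]) cube([66, 66, 734]);
translate([1124, 484, 0]) cube([66, 66, 734]);
translate([162, 839, 0]) cube([66, 66, 734]);
translate([1124, 839, 0]) cube([66, 66, 734]);


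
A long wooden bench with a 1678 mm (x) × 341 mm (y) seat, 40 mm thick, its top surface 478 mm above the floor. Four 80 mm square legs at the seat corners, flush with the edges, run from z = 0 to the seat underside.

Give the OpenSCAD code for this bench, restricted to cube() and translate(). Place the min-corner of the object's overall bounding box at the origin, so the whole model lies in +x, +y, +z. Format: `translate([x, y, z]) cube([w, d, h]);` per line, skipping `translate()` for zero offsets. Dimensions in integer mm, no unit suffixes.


translate([0, 0, 438]) cube([1678, 341, 40]);
cube([80, 80, 438]);
translate([0, 261, 0]) cube([80, 80, 438]);
translate([1598, 0, 0]) cube([80, 80, 438]);
translate([1598, 261, 0]) cube([80, 80, 438]);


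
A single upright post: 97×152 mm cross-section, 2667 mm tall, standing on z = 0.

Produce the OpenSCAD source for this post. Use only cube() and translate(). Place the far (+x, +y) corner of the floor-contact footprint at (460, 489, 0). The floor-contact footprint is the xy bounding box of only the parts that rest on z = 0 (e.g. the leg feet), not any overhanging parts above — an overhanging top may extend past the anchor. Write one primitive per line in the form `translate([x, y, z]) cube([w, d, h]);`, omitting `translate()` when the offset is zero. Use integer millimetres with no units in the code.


translate([363, 337, 0]) cube([97, 152, 2667]);


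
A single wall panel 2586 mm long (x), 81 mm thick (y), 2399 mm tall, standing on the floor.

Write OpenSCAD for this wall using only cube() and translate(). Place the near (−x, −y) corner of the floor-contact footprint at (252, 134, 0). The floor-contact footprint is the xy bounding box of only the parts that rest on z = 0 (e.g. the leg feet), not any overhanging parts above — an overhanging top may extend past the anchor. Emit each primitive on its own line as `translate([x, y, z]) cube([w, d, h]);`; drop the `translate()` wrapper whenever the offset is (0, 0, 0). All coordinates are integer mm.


translate([252, 134, 0]) cube([2586, 81, 2399]);


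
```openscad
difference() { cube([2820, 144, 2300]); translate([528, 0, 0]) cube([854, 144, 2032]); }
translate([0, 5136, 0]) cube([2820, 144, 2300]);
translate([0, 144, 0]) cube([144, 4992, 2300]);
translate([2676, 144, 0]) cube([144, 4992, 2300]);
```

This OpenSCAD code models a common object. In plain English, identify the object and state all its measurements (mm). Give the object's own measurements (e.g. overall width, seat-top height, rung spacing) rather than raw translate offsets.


A single room: four walls, each 2300 mm tall and 144 mm thick, enclosing an outside footprint 2820×5280 mm (x × y), no floor or roof. The front and back walls (−y and +y sides) run the full x-width; the side walls fit between their inner faces. A door opening 854 mm wide and 2032 mm tall is cut through the front wall from the floor up, its −x edge 528 mm from the wall's −x end.


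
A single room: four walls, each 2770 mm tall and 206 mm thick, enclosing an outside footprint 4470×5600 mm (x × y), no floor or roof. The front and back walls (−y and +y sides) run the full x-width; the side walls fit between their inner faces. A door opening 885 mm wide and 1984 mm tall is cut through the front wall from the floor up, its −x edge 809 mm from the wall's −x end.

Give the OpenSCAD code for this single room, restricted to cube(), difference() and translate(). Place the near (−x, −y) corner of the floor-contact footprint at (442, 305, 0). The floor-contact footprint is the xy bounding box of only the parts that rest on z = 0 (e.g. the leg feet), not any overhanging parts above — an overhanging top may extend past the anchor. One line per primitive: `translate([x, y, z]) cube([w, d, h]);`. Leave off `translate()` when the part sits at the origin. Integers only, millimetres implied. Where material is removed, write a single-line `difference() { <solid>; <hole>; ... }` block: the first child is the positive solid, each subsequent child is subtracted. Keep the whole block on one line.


difference() { translate([442, 305, 0]) cube([4470, 206, 2770]); translate([1251, 305, 0]) cube([885, 206, 1984]); }
translate([442, 5699, 0]) cube([4470, 206, 2770]);
translate([442, 511, 0]) cube([206, 5188, 2770]);
translate([4706, 511, 0]) cube([206, 5188, 2770]);


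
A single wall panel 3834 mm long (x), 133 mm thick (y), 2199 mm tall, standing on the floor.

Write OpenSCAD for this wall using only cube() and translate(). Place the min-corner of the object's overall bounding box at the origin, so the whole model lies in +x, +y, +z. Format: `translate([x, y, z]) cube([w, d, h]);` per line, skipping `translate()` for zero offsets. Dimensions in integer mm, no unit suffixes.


cube([3834, 133, 2199]);


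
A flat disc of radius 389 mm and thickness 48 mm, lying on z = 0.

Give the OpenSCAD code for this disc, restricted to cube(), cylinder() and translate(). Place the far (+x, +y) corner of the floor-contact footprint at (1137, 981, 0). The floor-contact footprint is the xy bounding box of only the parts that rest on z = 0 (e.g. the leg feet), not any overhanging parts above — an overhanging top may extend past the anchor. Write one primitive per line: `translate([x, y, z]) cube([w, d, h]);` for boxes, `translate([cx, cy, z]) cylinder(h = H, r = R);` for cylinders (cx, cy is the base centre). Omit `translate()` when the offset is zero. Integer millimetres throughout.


translate([748, 592, 0]) cylinder(h = 48, r = 389);


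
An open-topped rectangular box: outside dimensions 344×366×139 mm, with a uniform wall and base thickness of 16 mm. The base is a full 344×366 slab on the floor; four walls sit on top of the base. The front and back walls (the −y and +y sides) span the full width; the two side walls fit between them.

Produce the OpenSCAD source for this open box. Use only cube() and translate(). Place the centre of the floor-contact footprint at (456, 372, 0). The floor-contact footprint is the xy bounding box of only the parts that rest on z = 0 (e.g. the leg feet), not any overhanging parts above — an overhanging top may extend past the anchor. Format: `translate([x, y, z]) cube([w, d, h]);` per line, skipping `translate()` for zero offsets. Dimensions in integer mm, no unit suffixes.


translate([284, 189, 0]) cube([344, 366, 16]);
translate([284, 189, 16]) cube([344, 16, 123]);
translate([284, 539, 16]) cube([344, 16, 123]);
translate([284, 205, 16]) cube([16, 334, 123]);
translate([612, 205, 16]) cube([16, 334, 123]);


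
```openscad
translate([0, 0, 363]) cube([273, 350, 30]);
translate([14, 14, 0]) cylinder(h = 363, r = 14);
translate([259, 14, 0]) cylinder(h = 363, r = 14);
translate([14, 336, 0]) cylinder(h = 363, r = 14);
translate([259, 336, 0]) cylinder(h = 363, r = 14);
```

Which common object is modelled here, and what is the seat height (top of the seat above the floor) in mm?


A stool. The seat height is 393 mm.

A 273×350×30 slab at z = 363 on four corner cylinders — a stool. The seat top is 363 + 30 = 393 mm.


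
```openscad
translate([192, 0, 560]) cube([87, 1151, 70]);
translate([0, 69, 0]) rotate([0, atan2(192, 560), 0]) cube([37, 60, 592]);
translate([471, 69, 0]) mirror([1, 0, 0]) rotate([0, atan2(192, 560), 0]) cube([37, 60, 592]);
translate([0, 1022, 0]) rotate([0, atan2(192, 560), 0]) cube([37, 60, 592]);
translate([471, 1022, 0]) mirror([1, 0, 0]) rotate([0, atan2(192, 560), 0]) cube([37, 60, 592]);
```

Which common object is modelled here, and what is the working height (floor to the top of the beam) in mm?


A sawhorse. The overall height is 630 mm.

A beam across two mirrored pairs of raked legs — a sawhorse. The beam's underside is at z = 560 (matching the legs' vertical rise in atan2(192, 560)) and the beam is 70 mm tall, so its top is at 560 + 70 = 630 mm. The raked legs top out at the beam's underside, so that is the highest point.


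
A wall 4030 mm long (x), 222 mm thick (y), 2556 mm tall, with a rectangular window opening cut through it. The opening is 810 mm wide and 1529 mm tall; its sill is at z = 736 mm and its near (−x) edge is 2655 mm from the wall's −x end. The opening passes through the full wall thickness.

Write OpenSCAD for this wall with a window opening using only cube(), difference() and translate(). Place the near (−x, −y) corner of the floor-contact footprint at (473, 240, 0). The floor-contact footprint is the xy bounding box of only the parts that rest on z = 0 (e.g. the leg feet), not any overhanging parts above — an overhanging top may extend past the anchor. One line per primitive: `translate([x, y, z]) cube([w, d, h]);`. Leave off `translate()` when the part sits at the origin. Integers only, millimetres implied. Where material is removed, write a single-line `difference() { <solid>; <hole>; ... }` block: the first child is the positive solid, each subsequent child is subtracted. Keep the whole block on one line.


difference() { translate([473, 240, 0]) cube([4030, 222, 2556]); translate([3128, 240, 736]) cube([810, 222, 1529]); }


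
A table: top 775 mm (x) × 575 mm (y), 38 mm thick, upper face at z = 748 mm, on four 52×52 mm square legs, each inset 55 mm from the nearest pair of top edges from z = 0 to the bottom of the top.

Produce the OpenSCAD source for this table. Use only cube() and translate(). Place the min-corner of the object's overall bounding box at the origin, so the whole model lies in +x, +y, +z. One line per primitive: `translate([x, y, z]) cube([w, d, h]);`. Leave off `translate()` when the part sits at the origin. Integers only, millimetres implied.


// leg_h = 748 - 38 = 710
translate([0, 0, 710]) cube([775, 575, 38]);
translate([55, 55, 0]) cube([52, 52, 710]);
translate([668, 55, 0]) cube([52, 52, 710]);
translate([55, 468, 0]) cube([52, 52, 710]);
translate([668, 468, 0]) cube([52, 52, 710]);


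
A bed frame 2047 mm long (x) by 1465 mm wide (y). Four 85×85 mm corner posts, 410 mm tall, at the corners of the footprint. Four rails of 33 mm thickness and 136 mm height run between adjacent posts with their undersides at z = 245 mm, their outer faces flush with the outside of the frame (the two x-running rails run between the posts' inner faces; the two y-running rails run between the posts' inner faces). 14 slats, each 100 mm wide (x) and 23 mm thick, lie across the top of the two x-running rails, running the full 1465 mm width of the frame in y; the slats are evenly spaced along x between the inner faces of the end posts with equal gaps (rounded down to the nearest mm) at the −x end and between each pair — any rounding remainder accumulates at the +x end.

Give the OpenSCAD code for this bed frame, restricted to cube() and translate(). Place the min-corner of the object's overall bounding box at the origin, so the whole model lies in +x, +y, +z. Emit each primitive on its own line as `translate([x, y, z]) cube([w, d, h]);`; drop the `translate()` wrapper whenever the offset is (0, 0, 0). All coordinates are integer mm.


cube([85, 85, 410]);
translate([0, 1380, 0]) cube([85, 85, 410]);
translate([1962, 0, 0]) cube([85, 85, 410]);
translate([1962, 1380, 0]) cube([85, 85, 410]);
translate([85, 0, 245]) cube([1877, 33, 136]);
translate([85, 1432, 245]) cube([1877, 33, 136]);
translate([0, 85, 245]) cube([33, 1295, 136]);
translate([2014, 85, 245]) cube([33, 1295, 136]);
translate([116, 0, 381]) cube([100, 1465, 23]);
translate([247, 0, 381]) cube([100, 1465, 23]);
translate([378, 0, 381]) cube([100, 1465, 23]);
translate([509, 0, 381]) cube([100, 1465, 23]);
translate([640, 0, 381]) cube([100, 1465, 23]);
translate([771, 0, 381]) cube([100, 1465, 23]);
translate([902, 0, 381]) cube([100, 1465, 23]);
translate([1033, 0, 381]) cube([100, 1465, 23]);
translate([1164, 0, 381]) cube([100, 1465, 23]);
translate([1295, 0, 381]) cube([100, 1465, 23]);
translate([1426, 0, 381]) cube([100, 1465, 23]);
translate([1557, 0, 381]) cube([100, 1465, 23]);
translate([1688, 0, 381]) cube([100, 1465, 23]);
translate([1819, 0, 381]) cube([100, 1465, 23]);


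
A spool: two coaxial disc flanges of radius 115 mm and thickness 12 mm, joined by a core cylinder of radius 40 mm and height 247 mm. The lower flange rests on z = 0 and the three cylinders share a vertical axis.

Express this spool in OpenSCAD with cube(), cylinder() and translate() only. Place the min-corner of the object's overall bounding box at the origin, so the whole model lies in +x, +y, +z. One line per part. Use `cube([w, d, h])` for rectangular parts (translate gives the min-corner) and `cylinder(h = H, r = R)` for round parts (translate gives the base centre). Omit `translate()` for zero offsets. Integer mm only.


translate([115, 115, 0]) cylinder(h = 12, r = 115);
translate([115, 115, 12]) cylinder(h = 247, r = 40);
translate([115, 115, 259]) cylinder(h = 12, r = 115);


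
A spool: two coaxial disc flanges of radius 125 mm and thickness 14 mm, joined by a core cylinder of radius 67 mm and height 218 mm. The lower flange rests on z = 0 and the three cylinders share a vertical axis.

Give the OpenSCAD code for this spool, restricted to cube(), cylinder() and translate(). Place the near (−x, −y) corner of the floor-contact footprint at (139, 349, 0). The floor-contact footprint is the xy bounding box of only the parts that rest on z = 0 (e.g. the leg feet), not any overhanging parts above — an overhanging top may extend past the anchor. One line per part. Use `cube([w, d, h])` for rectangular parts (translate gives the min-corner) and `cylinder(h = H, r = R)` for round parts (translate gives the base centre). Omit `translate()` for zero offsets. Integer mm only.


translate([264, 474, 0]) cylinder(h = 14, r = 125);
translate([264, 474, 14]) cylinder(h = 218, r = 67);
translate([264, 474, 232]) cylinder(h = 14, r = 125);


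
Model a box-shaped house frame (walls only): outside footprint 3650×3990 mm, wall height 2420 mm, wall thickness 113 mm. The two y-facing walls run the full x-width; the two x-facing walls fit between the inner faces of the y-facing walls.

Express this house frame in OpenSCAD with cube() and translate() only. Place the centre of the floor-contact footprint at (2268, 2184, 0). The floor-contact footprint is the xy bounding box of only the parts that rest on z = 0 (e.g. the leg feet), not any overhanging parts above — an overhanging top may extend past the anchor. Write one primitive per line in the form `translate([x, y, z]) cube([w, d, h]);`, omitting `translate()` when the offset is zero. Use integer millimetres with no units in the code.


translate([443, 189, 0]) cube([3650, 113, 2420]);
translate([443, 4066, 0]) cube([3650, 113, 2420]);
translate([443, 302, 0]) cube([113, 3764, 2420]);
translate([3980, 302, 0]) cube([113, 3764, 2420]);


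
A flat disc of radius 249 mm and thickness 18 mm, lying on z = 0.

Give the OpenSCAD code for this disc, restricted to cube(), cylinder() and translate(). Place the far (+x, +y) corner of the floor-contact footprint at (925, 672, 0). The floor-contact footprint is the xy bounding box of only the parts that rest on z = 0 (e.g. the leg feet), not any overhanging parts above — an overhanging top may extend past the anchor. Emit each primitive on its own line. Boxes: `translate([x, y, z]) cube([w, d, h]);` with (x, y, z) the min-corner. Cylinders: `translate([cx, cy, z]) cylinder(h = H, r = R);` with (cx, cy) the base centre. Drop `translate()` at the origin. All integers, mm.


translate([676, 423, 0]) cylinder(h = 18, r = 249);


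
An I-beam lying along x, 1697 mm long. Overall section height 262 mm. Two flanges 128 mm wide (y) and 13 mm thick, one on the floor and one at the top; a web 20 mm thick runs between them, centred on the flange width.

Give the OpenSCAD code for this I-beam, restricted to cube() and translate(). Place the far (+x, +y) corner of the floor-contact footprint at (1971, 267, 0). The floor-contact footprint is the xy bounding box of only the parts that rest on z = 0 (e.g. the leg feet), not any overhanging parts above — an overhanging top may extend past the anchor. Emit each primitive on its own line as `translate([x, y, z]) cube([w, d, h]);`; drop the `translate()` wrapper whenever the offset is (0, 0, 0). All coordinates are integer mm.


translate([274, 139, 0]) cube([1697, 128, 13]);
translate([274, 193, 13]) cube([1697, 20, 236]);
translate([274, 139, 249]) cube([1697, 128, 13]);


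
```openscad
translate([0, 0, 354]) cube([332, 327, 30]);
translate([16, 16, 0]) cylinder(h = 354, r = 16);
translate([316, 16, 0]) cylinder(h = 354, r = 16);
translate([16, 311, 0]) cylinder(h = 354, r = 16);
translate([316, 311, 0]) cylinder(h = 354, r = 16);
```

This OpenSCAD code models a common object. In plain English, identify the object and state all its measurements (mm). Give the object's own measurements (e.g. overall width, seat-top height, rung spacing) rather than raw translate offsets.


A simple wooden stool: a rectangular seat 332 mm (x) by 327 mm (y), 30 mm thick, top face at z = 384 mm, on four round legs, each 32 mm in diameter. The legs rest on z = 0, each leg's axis is inset half a diameter from the nearest pair of seat edges (so the leg's bounding box is flush with the corner).


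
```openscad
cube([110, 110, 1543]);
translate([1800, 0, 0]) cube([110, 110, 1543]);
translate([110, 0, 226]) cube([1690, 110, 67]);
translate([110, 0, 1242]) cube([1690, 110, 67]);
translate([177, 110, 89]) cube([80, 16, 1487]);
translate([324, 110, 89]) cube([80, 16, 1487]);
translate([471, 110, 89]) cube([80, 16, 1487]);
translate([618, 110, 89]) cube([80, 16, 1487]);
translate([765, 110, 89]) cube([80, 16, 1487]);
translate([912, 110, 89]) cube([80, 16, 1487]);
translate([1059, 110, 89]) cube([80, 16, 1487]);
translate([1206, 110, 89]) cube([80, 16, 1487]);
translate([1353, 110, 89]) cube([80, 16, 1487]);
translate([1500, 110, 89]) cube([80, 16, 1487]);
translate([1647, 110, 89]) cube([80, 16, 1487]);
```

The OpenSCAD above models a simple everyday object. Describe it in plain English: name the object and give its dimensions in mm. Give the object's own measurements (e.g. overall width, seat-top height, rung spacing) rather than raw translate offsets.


A fence section. Two 110×110 mm posts, 1543 mm tall, stand on the floor with a clear span of 1690 mm between their inner faces. Two horizontal rails of 110×67 mm section span the gap between the posts with their undersides at z = 226 mm and z = 1242 mm, flush with the posts' −y face. 11 pickets, each 80 mm wide, 16 mm thick and 1487 mm tall, are fixed to the +y face of the rails with their bottoms at z = 89 mm, spaced across the span with a 67 mm gap after the −x post and between neighbouring pickets, with 73 mm left before the +x post.


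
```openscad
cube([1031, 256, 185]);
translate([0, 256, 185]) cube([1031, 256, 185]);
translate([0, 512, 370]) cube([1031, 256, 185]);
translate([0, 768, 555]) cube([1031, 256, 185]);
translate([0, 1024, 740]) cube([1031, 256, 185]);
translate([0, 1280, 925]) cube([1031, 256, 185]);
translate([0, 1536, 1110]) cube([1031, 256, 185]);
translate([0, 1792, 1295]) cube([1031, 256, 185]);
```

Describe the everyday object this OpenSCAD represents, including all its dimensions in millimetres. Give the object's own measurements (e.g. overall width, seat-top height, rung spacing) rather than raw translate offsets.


A straight staircase of 8 solid steps. Each step is 1031 mm wide (x), 256 mm deep (y, the going) and 185 mm tall (the rise). The first step rests on the floor; each subsequent step sits one going further in +y and one rise higher in +z, directly behind and above the previous step with no overlap.


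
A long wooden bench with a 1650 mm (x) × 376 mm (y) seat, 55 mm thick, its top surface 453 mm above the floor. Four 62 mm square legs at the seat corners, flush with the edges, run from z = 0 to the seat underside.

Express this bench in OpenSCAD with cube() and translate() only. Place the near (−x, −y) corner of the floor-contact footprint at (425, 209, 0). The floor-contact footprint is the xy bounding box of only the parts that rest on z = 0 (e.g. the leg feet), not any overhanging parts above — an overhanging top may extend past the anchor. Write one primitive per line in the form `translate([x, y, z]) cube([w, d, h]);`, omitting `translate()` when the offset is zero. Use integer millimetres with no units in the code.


translate([425, 209, 398]) cube([1650, 376, 55]);
translate([425, 209, 0]) cube([62, 62, 398]);
translate([425, 523, 0]) cube([62, 62, 398]);
translate([2013, 209, 0]) cube([62, 62, 398]);
translate([2013, 523, 0]) cube([62, 62, 398]);


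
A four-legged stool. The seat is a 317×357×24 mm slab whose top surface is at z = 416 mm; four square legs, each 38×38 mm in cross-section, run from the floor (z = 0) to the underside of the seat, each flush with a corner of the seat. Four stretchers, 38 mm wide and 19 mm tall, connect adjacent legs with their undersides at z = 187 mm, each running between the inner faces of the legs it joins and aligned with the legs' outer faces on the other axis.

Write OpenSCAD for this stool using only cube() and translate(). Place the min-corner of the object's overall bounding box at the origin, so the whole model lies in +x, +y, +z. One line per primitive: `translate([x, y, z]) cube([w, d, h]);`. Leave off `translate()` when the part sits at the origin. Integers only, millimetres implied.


// leg_h = 416 - 24 = 392
// stretcher span = 317 - 2*38 = 241
translate([0, 0, 392]) cube([317, 357, 24]);
cube([38, 38, 392]);
translate([279, 0, 0]) cube([38, 38, 392]);
translate([0, 319, 0]) cube([38, 38, 392]);
translate([279, 319, 0]) cube([38, 38, 392]);
translate([38, 0, 187]) cube([241, 38, 19]);
translate([38, 319, 187]) cube([241, 38, 19]);
translate([0, 38, 187]) cube([38, 281, 19]);
translate([279, 38, 187]) cube([38, 281, 19]);


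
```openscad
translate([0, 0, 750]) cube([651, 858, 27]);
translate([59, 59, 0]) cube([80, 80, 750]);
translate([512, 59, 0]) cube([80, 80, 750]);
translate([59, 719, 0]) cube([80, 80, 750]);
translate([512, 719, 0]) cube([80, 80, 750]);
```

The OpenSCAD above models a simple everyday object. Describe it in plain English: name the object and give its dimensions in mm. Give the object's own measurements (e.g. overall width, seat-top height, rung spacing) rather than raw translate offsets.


A rectangular dining table. The top is 651×858×27 mm with its upper surface at z = 777 mm. It stands on four 80×80 mm square legs, each inset 59 mm from the nearest pair of top edges, running from the floor to the underside of the top.


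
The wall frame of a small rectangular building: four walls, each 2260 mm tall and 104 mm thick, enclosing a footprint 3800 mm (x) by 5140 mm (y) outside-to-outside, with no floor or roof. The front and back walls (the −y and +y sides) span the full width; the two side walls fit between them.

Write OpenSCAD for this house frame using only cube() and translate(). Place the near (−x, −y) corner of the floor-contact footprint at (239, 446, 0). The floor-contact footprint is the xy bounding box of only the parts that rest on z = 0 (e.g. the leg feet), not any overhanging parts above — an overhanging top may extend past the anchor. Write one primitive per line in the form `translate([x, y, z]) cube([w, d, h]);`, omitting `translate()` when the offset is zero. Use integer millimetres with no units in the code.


translate([239, 446, 0]) cube([3800, 104, 2260]);
translate([239, 5482, 0]) cube([3800, 104, 2260]);
translate([239, 550, 0]) cube([104, 4932, 2260]);
translate([3935, 550, 0]) cube([104, 4932, 2260]);


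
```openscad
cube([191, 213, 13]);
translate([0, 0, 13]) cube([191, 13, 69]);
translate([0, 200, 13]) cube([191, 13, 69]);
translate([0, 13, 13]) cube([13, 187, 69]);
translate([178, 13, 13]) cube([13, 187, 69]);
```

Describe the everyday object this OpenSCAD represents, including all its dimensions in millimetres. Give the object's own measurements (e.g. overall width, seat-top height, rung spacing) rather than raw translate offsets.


An open-topped rectangular box: outside dimensions 191×213×82 mm, with a uniform wall and base thickness of 13 mm. The base is a full 191×213 slab on the floor; four walls sit on top of the base. The front and back walls (the −y and +y sides) span the full width; the two side walls fit between them.


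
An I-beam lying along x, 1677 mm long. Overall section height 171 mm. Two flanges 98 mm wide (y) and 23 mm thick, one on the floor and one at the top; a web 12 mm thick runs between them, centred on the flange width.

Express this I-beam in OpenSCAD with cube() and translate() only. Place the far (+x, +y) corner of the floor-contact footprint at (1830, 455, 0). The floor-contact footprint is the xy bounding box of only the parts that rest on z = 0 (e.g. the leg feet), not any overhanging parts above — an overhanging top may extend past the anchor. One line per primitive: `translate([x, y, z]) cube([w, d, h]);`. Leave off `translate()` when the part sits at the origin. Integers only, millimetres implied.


translate([153, 357, 0]) cube([1677, 98, 23]);
translate([153, 400, 23]) cube([1677, 12, 125]);
translate([153, 357, 148]) cube([1677, 98, 23]);


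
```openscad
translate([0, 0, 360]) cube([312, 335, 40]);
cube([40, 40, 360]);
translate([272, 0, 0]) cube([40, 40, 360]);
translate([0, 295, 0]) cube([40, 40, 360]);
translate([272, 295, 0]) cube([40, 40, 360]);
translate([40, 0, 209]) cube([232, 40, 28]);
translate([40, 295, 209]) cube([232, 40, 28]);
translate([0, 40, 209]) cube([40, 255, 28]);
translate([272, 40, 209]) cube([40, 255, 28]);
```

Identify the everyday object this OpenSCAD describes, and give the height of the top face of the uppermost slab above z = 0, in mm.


A stool. The seat height is 400 mm.

A 312×335×40 slab at z = 360 on four corner posts — a stool. The seat top is 360 + 40 = 400 mm.


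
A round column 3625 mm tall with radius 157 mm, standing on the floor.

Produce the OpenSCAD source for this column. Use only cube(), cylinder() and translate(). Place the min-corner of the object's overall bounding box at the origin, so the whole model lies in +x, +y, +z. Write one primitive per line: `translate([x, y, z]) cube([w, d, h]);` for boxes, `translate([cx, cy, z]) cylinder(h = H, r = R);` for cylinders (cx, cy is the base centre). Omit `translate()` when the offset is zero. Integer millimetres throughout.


translate([157, 157, 0]) cylinder(h = 3625, r = 157);


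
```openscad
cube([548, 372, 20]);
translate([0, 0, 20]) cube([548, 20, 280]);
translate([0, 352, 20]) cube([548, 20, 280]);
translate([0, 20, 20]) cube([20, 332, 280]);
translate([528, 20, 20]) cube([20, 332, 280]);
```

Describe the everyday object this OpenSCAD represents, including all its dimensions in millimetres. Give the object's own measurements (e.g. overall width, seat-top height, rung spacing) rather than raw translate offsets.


An open-topped rectangular box: outside dimensions 548×372×300 mm, with a uniform wall and base thickness of 20 mm. The base is a full 548×372 slab on the floor; four walls sit on top of the base. The front and back walls (the −y and +y sides) span the full width; the two side walls fit between them.
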